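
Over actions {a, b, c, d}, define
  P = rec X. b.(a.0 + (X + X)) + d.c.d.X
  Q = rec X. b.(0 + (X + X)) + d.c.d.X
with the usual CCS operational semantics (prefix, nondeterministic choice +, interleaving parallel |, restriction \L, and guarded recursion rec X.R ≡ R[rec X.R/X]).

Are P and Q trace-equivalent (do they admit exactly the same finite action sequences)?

trace-distinct — witness ⟨ba⟩

LTS(P): 5 reachable states
  p0 = rec X. b.(a.0 + (X + X)) + d.c.d.X has moves =b=> p1, =d=> p2
  p1 = a.0 + ((rec X. b.(a.0 + (X + X)) + d.c.d.X) + (rec X. b.(a.0 + (X + X)) + d.c.d.X)) has moves =a=> p3, =b=> p1, =d=> p2
  p2 = c.d.(rec X. b.(a.0 + (X + X)) + d.c.d.X) has moves =c=> p4
  p3 = 0 has moves deadlocked
  p4 = d.(rec X. b.(a.0 + (X + X)) + d.c.d.X) has moves =d=> p0
LTS(Q): 4 reachable states
  q0 = rec X. b.(0 + (X + X)) + d.c.d.X has moves =b=> q1, =d=> q2
  q1 = 0 + ((rec X. b.(0 + (X + X)) + d.c.d.X) + (rec X. b.(0 + (X + X)) + d.c.d.X)) has moves =b=> q1, =d=> q2
  q2 = c.d.(rec X. b.(0 + (X + X)) + d.c.d.X) has moves =c=> q3
  q3 = d.(rec X. b.(0 + (X + X)) + d.c.d.X) has moves =d=> q0
Executing ba from P (initial set {p0}):
  step 1 (b): {p1}
  step 2 (a): {p3}
  — P admits the full trace.
Executing ba from Q (initial set {q0}):
  step 1 (b): {q1}
  step 2 (a): no successor for Q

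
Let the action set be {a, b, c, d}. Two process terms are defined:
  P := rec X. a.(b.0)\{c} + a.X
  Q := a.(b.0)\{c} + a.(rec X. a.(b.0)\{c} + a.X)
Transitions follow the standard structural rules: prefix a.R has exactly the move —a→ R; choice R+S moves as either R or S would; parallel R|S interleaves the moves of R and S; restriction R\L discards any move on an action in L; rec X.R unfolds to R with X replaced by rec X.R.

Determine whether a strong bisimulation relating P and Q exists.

P's transition system — 3 states:
  p0 = rec X. a.(b.0)\{c} + a.X | —a→ p0, —a→ p1
  p1 = (b.0)\{c} | —b→ p2
  p2 = 0\{c} | ∅
Q's transition system — 4 states:
  q0 = a.(b.0)\{c} + a.(rec X. a.(b.0)\{c} + a.X) | —a→ q1, —a→ q2
  q1 = (b.0)\{c} | —b→ q3
  q2 = rec X. a.(b.0)\{c} + a.X | —a→ q1, —a→ q2
  q3 = 0\{c} | ∅
Coarsest stable partition (strong bisimilarity classes):
  B0 = {p0, q0, q2}
  B1 = {p1, q1}
  B2 = {p2, q3}
p0 ∈ B0, q0 ∈ B0 → same block

YES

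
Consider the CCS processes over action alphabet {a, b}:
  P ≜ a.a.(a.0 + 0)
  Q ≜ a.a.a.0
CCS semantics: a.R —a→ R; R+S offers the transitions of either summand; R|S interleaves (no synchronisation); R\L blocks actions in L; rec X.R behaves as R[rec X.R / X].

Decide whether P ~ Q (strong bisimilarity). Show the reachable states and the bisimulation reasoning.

P's transition system — 4 states:
  s0 = a.a.(a.0 + 0) | -a-> s1
  s1 = a.(a.0 + 0) | -a-> s2
  s2 = a.0 + 0 | -a-> s3
  s3 = 0 | ·
Q's transition system — 4 states:
  t0 = a.a.a.0 | -a-> t1
  t1 = a.a.0 | -a-> t2
  t2 = a.0 | -a-> t3
  t3 = 0 | ·
Bisimilarity quotient blocks:
  B0 = {s0, t0}
  B1 = {s1, t1}
  B2 = {s2, t2}
  B3 = {s3, t3}
s0 ∈ B0, t0 ∈ B0 → same block

bisimilar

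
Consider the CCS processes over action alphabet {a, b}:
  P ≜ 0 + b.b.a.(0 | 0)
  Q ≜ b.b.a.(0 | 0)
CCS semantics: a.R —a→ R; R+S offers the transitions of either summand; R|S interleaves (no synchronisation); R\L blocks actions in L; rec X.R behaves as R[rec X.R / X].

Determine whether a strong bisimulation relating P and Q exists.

Reachable graph of P (4 states):
  p0 = 0 + b.b.a.(0 | 0) → -b-> p1
  p1 = b.a.(0 | 0) → -b-> p2
  p2 = a.(0 | 0) → -a-> p3
  p3 = 0 | 0 → (no moves)
Reachable graph of Q (4 states):
  q0 = b.b.a.(0 | 0) → -b-> q1
  q1 = b.a.(0 | 0) → -b-> q2
  q2 = a.(0 | 0) → -a-> q3
  q3 = 0 | 0 → (no moves)
Coarsest stable partition (strong bisimilarity classes):
  B0 = {p0, q0}
  B1 = {p1, q1}
  B2 = {p2, q2}
  B3 = {p3, q3}
p0 ∈ B0, q0 ∈ B0 → same block

P ~ Q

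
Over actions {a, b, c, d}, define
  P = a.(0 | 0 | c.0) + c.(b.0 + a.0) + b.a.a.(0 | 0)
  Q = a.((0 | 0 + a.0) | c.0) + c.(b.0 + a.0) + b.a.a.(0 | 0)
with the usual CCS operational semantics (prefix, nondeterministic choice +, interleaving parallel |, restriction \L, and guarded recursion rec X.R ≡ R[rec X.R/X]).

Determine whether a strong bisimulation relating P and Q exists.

LTS(P): 8 reachable states
  p0 = a.(0 | 0 | c.0) + c.(b.0 + a.0) + b.a.a.(0 | 0) | ··a··> p1, ··b··> p2, ··c··> p3
  p1 = 0 | 0 | c.0 | ··c··> p4
  p2 = a.a.(0 | 0) | ··a··> p5
  p3 = b.0 + a.0 | ··a··> p6, ··b··> p6
  p4 = 0 | 0 | 0 | ·
  p5 = a.(0 | 0) | ··a··> p7
  p6 = 0 | ·
  p7 = 0 | 0 | ·
LTS(Q): 9 reachable states
  q0 = a.((0 | 0 + a.0) | c.0) + c.(b.0 + a.0) + b.a.a.(0 | 0) | ··a··> q1, ··b··> q2, ··c··> q3
  q1 = (0 | 0 + a.0) | c.0 | ··a··> q4, ··c··> q5
  q2 = a.a.(0 | 0) | ··a··> q6
  q3 = b.0 + a.0 | ··a··> q7, ··b··> q7
  q4 = 0 | c.0 | ··c··> q8
  q5 = (0 | 0 + a.0) | 0 | ··a··> q8
  q6 = a.(0 | 0) | ··a··> q8
  q7 = 0 | ·
  q8 = 0 | 0 | ·
Bisimilarity quotient blocks:
  B0 = {p0}
  B1 = {p3, q3}
  B2 = {p4, p6, p7, q7, q8}
  B3 = {p1, q4}
  B4 = {p2, q2}
  B5 = {p5, q5, q6}
  B6 = {q0}
  B7 = {q1}
p0 ∈ B0, q0 ∈ B6 → different blocks

P ≁ Q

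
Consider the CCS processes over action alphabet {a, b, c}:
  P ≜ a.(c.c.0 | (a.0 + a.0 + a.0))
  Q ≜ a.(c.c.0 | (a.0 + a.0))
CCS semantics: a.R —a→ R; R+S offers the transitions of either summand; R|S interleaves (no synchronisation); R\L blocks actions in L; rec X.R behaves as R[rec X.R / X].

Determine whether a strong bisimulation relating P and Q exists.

bisimilar

P's transition system — 7 states:
  m0 = a.(c.c.0 | (a.0 + a.0 + a.0)) ⊢ —a→ m1
  m1 = c.c.0 | (a.0 + a.0 + a.0) ⊢ —a→ m2, —c→ m3
  m2 = c.c.0 | 0 ⊢ —c→ m4
  m3 = c.0 | (a.0 + a.0 + a.0) ⊢ —a→ m4, —c→ m5
  m4 = c.0 | 0 ⊢ —c→ m6
  m5 = 0 | (a.0 + a.0 + a.0) ⊢ —a→ m6
  m6 = 0 | 0 ⊢ ·
Q's transition system — 7 states:
  n0 = a.(c.c.0 | (a.0 + a.0)) ⊢ —a→ n1
  n1 = c.c.0 | (a.0 + a.0) ⊢ —a→ n2, —c→ n3
  n2 = c.c.0 | 0 ⊢ —c→ n4
  n3 = c.0 | (a.0 + a.0) ⊢ —a→ n4, —c→ n5
  n4 = c.0 | 0 ⊢ —c→ n6
  n5 = 0 | (a.0 + a.0) ⊢ —a→ n6
  n6 = 0 | 0 ⊢ ·
Partition-refinement fixed point:
  B0 = {m0, n0}
  B1 = {m1, n1}
  B2 = {m3, n3}
  B3 = {m4, n4}
  B4 = {m6, n6}
  B5 = {m5, n5}
  B6 = {m2, n2}
m0 ∈ B0, n0 ∈ B0 → same block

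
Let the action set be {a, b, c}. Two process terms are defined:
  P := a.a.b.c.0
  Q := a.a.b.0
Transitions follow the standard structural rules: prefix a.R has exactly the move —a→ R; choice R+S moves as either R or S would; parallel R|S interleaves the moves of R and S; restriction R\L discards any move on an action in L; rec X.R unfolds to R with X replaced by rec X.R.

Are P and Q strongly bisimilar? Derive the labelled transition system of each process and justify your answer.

P's transition system — 5 states:
  s0 = a.a.b.c.0 ⊢ -a-> s1
  s1 = a.b.c.0 ⊢ -a-> s2
  s2 = b.c.0 ⊢ -b-> s3
  s3 = c.0 ⊢ -c-> s4
  s4 = 0 ⊢ (no moves)
Q's transition system — 4 states:
  t0 = a.a.b.0 ⊢ -a-> t1
  t1 = a.b.0 ⊢ -a-> t2
  t2 = b.0 ⊢ -b-> t3
  t3 = 0 ⊢ (no moves)
Bisimilarity quotient blocks:
  B0 = {s0}
  B1 = {s1}
  B2 = {s2}
  B3 = {s3}
  B4 = {s4, t3}
  B5 = {t0}
  B6 = {t1}
  B7 = {t2}
s0 ∈ B0, t0 ∈ B5 → different blocks

NO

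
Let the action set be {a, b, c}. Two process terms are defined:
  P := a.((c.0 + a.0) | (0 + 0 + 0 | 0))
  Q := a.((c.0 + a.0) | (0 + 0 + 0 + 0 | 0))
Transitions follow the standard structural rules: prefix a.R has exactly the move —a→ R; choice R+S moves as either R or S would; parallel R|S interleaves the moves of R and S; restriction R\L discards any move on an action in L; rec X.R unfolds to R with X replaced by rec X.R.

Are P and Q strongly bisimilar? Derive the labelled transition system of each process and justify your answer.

P's transition system — 3 states:
  s0 = a.((c.0 + a.0) | (0 + 0 + 0 | 0)) ⊢ -a-> s1
  s1 = (c.0 + a.0) | (0 + 0 + 0 | 0) ⊢ -a-> s2, -c-> s2
  s2 = 0 | (0 + 0 + 0 | 0) ⊢ ·
Q's transition system — 3 states:
  t0 = a.((c.0 + a.0) | (0 + 0 + 0 + 0 | 0)) ⊢ -a-> t1
  t1 = (c.0 + a.0) | (0 + 0 + 0 + 0 | 0) ⊢ -a-> t2, -c-> t2
  t2 = 0 | (0 + 0 + 0 + 0 | 0) ⊢ ·
Partition-refinement fixed point:
  B0 = {s0, t0}
  B1 = {s1, t1}
  B2 = {s2, t2}
s0 ∈ B0, t0 ∈ B0 → same block

bisimilar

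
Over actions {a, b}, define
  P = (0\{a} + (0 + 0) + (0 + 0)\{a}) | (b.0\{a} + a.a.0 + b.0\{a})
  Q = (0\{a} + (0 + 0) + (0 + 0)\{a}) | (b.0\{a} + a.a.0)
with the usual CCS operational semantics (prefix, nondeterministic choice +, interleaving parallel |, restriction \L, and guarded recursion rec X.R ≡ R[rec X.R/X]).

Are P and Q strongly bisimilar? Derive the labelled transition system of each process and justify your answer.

P ~ Q

LTS(P): 4 reachable states
  m0 = (0\{a} + (0 + 0) + (0 + 0)\{a}) | (b.0\{a} + a.a.0 + b.0\{a}) :: ··a··> m1, ··b··> m2
  m1 = (0\{a} + (0 + 0) + (0 + 0)\{a}) | a.0 :: ··a··> m3
  m2 = (0\{a} + (0 + 0) + (0 + 0)\{a}) | 0\{a} :: ∅
  m3 = (0\{a} + (0 + 0) + (0 + 0)\{a}) | 0 :: ∅
LTS(Q): 4 reachable states
  n0 = (0\{a} + (0 + 0) + (0 + 0)\{a}) | (b.0\{a} + a.a.0) :: ··a··> n1, ··b··> n2
  n1 = (0\{a} + (0 + 0) + (0 + 0)\{a}) | a.0 :: ··a··> n3
  n2 = (0\{a} + (0 + 0) + (0 + 0)\{a}) | 0\{a} :: ∅
  n3 = (0\{a} + (0 + 0) + (0 + 0)\{a}) | 0 :: ∅
Partition-refinement fixed point:
  B0 = {m0, n0}
  B1 = {m2, m3, n2, n3}
  B2 = {m1, n1}
m0 ∈ B0, n0 ∈ B0 → same block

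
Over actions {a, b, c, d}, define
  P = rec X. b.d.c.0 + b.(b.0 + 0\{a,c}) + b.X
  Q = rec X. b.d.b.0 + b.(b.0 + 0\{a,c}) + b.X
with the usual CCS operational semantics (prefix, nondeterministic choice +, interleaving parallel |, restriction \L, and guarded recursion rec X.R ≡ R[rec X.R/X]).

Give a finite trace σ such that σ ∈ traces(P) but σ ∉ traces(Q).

bdc

P's transition system — 5 states:
  m0 = rec X. b.d.c.0 + b.(b.0 + 0\{a,c}) + b.X ⊢ --b--▸ m0, --b--▸ m1, --b--▸ m2
  m1 = b.0 + 0\{a,c} ⊢ --b--▸ m3
  m2 = d.c.0 ⊢ --d--▸ m4
  m3 = 0 ⊢ (no moves)
  m4 = c.0 ⊢ --c--▸ m3
Q's transition system — 5 states:
  n0 = rec X. b.d.b.0 + b.(b.0 + 0\{a,c}) + b.X ⊢ --b--▸ n0, --b--▸ n1, --b--▸ n2
  n1 = b.0 + 0\{a,c} ⊢ --b--▸ n3
  n2 = d.b.0 ⊢ --d--▸ n4
  n3 = 0 ⊢ (no moves)
  n4 = b.0 ⊢ --b--▸ n3
Trace ⟨bdc⟩ through P, begin at {m0}:
  step 1 (b): {m0, m1, m2}
  step 2 (d): {m4}
  step 3 (c): {m3}
  — P admits the full trace.
Trace ⟨bdc⟩ through Q, begin at {n0}:
  step 1 (b): {n0, n1, n2}
  step 2 (d): {n4}
  step 3 (c): no successor for Q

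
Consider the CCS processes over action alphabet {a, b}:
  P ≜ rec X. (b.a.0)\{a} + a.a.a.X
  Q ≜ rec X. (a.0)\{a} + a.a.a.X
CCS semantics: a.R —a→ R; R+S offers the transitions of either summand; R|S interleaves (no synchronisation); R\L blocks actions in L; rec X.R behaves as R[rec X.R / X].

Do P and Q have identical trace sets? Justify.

Reachable graph of P (4 states):
  u0 = rec X. (b.a.0)\{a} + a.a.a.X | -a-> u1, -b-> u2
  u1 = a.a.(rec X. (b.a.0)\{a} + a.a.a.X) | -a-> u3
  u2 = (a.0)\{a} | deadlocked
  u3 = a.(rec X. (b.a.0)\{a} + a.a.a.X) | -a-> u0
Reachable graph of Q (3 states):
  v0 = rec X. (a.0)\{a} + a.a.a.X | -a-> v1
  v1 = a.a.(rec X. (a.0)\{a} + a.a.a.X) | -a-> v2
  v2 = a.(rec X. (a.0)\{a} + a.a.a.X) | -a-> v0
Trace ⟨b⟩ through P, begin at {u0}:
  [1] b ⇒ {u2}
  P completes σ.
Trace ⟨b⟩ through Q, begin at {v0}:
  [1] b ⇒ ∅  — Q cannot continue

traces(P) ≠ traces(Q) — witness ⟨b⟩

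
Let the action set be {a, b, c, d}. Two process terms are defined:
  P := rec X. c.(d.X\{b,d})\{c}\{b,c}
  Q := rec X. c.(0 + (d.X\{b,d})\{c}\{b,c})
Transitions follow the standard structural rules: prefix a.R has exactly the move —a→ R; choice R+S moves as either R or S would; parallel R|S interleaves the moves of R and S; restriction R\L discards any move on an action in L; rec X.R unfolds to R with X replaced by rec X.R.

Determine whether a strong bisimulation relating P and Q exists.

P ~ Q

P's transition system — 3 states:
  m0 = rec X. c.(d.X\{b,d})\{c}\{b,c} :: =c=> m1
  m1 = (d.(rec X. c.(d.X\{b,d})\{c}\{b,c})\{b,d})\{c}\{b,c} :: =d=> m2
  m2 = (rec X. c.(d.X\{b,d})\{c}\{b,c})\{b,d}\{c}\{b,c} :: (no moves)
Q's transition system — 3 states:
  n0 = rec X. c.(0 + (d.X\{b,d})\{c}\{b,c}) :: =c=> n1
  n1 = 0 + (d.(rec X. c.(0 + (d.X\{b,d})\{c}\{b,c}))\{b,d})\{c}\{b,c} :: =d=> n2
  n2 = (rec X. c.(0 + (d.X\{b,d})\{c}\{b,c}))\{b,d}\{c}\{b,c} :: (no moves)
Bisimilarity quotient blocks:
  B0 = {m0, n0}
  B1 = {m1, n1}
  B2 = {m2, n2}
m0 ∈ B0, n0 ∈ B0 → same block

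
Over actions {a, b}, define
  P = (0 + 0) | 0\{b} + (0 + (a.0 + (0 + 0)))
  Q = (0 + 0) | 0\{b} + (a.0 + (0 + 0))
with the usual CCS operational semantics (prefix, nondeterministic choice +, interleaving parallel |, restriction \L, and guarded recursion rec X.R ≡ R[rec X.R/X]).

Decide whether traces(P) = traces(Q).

traces(P) = traces(Q)

P's transition system — 2 states:
  s0 = (0 + 0) | 0\{b} + (0 + (a.0 + (0 + 0))) ⊢ ··a··> s1
  s1 = 0 ⊢ deadlocked
Q's transition system — 2 states:
  t0 = (0 + 0) | 0\{b} + (a.0 + (0 + 0)) ⊢ ··a··> t1
  t1 = 0 ⊢ deadlocked
Partition-refinement fixed point:
  B0 = {s0, t0}
  B1 = {s1, t1}
s0 ∈ B0, t0 ∈ B0 → same block
Bisimilar ⇒ trace-equivalent.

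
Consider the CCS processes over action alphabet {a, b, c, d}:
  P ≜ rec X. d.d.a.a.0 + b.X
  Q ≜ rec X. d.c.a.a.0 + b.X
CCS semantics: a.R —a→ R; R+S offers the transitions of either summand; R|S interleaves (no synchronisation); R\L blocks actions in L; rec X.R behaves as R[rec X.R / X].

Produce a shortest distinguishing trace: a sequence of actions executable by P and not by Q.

P's transition system — 5 states:
  m0 = rec X. d.d.a.a.0 + b.X :: —b→ m0, —d→ m1
  m1 = d.a.a.0 :: —d→ m2
  m2 = a.a.0 :: —a→ m3
  m3 = a.0 :: —a→ m4
  m4 = 0 :: stopped
Q's transition system — 5 states:
  n0 = rec X. d.c.a.a.0 + b.X :: —b→ n0, —d→ n1
  n1 = c.a.a.0 :: —c→ n2
  n2 = a.a.0 :: —a→ n3
  n3 = a.0 :: —a→ n4
  n4 = 0 :: stopped
Run σ = ⟨dd⟩ on P: start {m0}
  [1] d ⇒ {m1}
  [2] d ⇒ {m2}
  — P admits the full trace.
Run σ = ⟨dd⟩ on Q: start {n0}
  [1] d ⇒ {n1}
  [2] d ⇒ ∅ (Q stuck)

dd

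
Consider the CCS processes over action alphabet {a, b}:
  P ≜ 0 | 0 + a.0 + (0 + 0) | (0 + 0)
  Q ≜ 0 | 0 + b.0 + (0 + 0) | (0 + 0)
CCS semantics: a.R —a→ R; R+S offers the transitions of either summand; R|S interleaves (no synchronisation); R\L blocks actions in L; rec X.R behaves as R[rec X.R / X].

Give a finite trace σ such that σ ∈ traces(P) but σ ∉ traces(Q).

a

LTS(P): 2 reachable states
  u0 = 0 | 0 + a.0 + (0 + 0) | (0 + 0) → --a--▸ u1
  u1 = 0 → deadlocked
LTS(Q): 2 reachable states
  v0 = 0 | 0 + b.0 + (0 + 0) | (0 + 0) → --b--▸ v1
  v1 = 0 → deadlocked
Executing a from P (initial set {u0}):
  [1] a ⇒ {u1}
  — P admits the full trace.
Executing a from Q (initial set {v0}):
  [1] a ⇒ ∅  — Q cannot continue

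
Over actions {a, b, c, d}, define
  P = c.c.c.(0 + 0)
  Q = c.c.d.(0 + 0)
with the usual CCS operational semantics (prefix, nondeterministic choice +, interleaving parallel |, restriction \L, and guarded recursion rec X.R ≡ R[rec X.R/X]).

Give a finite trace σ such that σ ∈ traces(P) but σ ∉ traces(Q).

LTS(P): 4 reachable states
  u0 = c.c.c.(0 + 0) :: --c--▸ u1
  u1 = c.c.(0 + 0) :: --c--▸ u2
  u2 = c.(0 + 0) :: --c--▸ u3
  u3 = 0 + 0 :: deadlocked
LTS(Q): 4 reachable states
  v0 = c.c.d.(0 + 0) :: --c--▸ v1
  v1 = c.d.(0 + 0) :: --c--▸ v2
  v2 = d.(0 + 0) :: --d--▸ v3
  v3 = 0 + 0 :: deadlocked
Trace ⟨ccc⟩ through P, begin at {u0}:
  step 1 (c): {u1}
  step 2 (c): {u2}
  step 3 (c): {u3}
  ✓ P
Trace ⟨ccc⟩ through Q, begin at {v0}:
  step 1 (c): {v1}
  step 2 (c): {v2}
  step 3 (c): ∅ (Q stuck)

ccc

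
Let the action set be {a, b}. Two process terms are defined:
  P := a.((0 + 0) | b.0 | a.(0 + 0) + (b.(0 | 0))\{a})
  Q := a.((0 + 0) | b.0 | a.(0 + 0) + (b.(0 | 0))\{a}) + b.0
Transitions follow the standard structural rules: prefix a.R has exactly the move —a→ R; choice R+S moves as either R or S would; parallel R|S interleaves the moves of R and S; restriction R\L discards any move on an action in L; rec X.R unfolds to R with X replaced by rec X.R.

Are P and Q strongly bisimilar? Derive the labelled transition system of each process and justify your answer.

Reachable graph of P (6 states):
  m0 = a.((0 + 0) | b.0 | a.(0 + 0) + (b.(0 | 0))\{a}) :: =a=> m1
  m1 = (0 + 0) | b.0 | a.(0 + 0) + (b.(0 | 0))\{a} :: =a=> m2, =b=> m3, =b=> m4
  m2 = (0 + 0) | b.0 | (0 + 0) :: =b=> m5
  m3 = (0 + 0) | 0 | a.(0 + 0) :: =a=> m5
  m4 = (0 | 0)\{a} :: deadlocked
  m5 = (0 + 0) | 0 | (0 + 0) :: deadlocked
Reachable graph of Q (7 states):
  n0 = a.((0 + 0) | b.0 | a.(0 + 0) + (b.(0 | 0))\{a}) + b.0 :: =a=> n1, =b=> n2
  n1 = (0 + 0) | b.0 | a.(0 + 0) + (b.(0 | 0))\{a} :: =a=> n3, =b=> n4, =b=> n5
  n2 = 0 :: deadlocked
  n3 = (0 + 0) | b.0 | (0 + 0) :: =b=> n6
  n4 = (0 + 0) | 0 | a.(0 + 0) :: =a=> n6
  n5 = (0 | 0)\{a} :: deadlocked
  n6 = (0 + 0) | 0 | (0 + 0) :: deadlocked
Coarsest stable partition (strong bisimilarity classes):
  B0 = {m0}
  B1 = {m1, n1}
  B2 = {m3, n4}
  B3 = {m4, m5, n2, n5, n6}
  B4 = {m2, n3}
  B5 = {n0}
m0 ∈ B0, n0 ∈ B5 → different blocks

not bisimilar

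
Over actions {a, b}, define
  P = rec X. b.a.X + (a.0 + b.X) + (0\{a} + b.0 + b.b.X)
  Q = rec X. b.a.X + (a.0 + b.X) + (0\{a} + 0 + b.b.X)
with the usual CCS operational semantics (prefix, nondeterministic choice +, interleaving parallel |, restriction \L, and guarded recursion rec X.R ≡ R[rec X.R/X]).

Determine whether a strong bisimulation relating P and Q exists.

LTS(P): 4 reachable states
  m0 = rec X. b.a.X + (a.0 + b.X) + (0\{a} + b.0 + b.b.X) has moves ··a··> m1, ··b··> m0, ··b··> m1, ··b··> m2, ··b··> m3
  m1 = 0 has moves ·
  m2 = a.(rec X. b.a.X + (a.0 + b.X) + (0\{a} + b.0 + b.b.X)) has moves ··a··> m0
  m3 = b.(rec X. b.a.X + (a.0 + b.X) + (0\{a} + b.0 + b.b.X)) has moves ··b··> m0
LTS(Q): 4 reachable states
  n0 = rec X. b.a.X + (a.0 + b.X) + (0\{a} + 0 + b.b.X) has moves ··a··> n1, ··b··> n0, ··b··> n2, ··b··> n3
  n1 = 0 has moves ·
  n2 = a.(rec X. b.a.X + (a.0 + b.X) + (0\{a} + 0 + b.b.X)) has moves ··a··> n0
  n3 = b.(rec X. b.a.X + (a.0 + b.X) + (0\{a} + 0 + b.b.X)) has moves ··b··> n0
Coarsest stable partition (strong bisimilarity classes):
  B0 = {m0}
  B1 = {m1, n1}
  B2 = {m2}
  B3 = {m3}
  B4 = {n0}
  B5 = {n2}
  B6 = {n3}
m0 ∈ B0, n0 ∈ B4 → different blocks

not bisimilar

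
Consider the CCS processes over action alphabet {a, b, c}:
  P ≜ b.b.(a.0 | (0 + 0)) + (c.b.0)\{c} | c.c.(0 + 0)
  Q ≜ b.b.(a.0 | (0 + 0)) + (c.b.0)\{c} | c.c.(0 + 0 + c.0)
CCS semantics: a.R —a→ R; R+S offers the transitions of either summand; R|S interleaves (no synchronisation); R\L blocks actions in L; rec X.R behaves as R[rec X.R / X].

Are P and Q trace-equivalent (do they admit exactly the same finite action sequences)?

P's transition system — 6 states:
  s0 = b.b.(a.0 | (0 + 0)) + (c.b.0)\{c} | c.c.(0 + 0) ⊢ ··b··> s1, ··c··> s2
  s1 = b.(a.0 | (0 + 0)) ⊢ ··b··> s3
  s2 = (c.b.0)\{c} | c.(0 + 0) ⊢ ··c··> s4
  s3 = a.0 | (0 + 0) ⊢ ··a··> s5
  s4 = (c.b.0)\{c} | (0 + 0) ⊢ deadlocked
  s5 = 0 | (0 + 0) ⊢ deadlocked
Q's transition system — 7 states:
  t0 = b.b.(a.0 | (0 + 0)) + (c.b.0)\{c} | c.c.(0 + 0 + c.0) ⊢ ··b··> t1, ··c··> t2
  t1 = b.(a.0 | (0 + 0)) ⊢ ··b··> t3
  t2 = (c.b.0)\{c} | c.(0 + 0 + c.0) ⊢ ··c··> t4
  t3 = a.0 | (0 + 0) ⊢ ··a··> t5
  t4 = (c.b.0)\{c} | (0 + 0 + c.0) ⊢ ··c··> t6
  t5 = 0 | (0 + 0) ⊢ deadlocked
  t6 = (c.b.0)\{c} | 0 ⊢ deadlocked
Executing ccc from Q (initial set {t0}):
  [1] c ⇒ {t2}
  [2] c ⇒ {t4}
  [3] c ⇒ {t6}
  ✓ Q
Executing ccc from P (initial set {s0}):
  [1] c ⇒ {s2}
  [2] c ⇒ {s4}
  [3] c ⇒ no successor for P

trace-distinct — witness ⟨ccc⟩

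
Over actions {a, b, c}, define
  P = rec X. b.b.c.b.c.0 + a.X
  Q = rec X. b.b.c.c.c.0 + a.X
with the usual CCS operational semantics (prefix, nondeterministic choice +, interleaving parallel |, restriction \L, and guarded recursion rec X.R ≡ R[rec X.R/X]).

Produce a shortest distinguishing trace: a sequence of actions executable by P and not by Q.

bbcb

Reachable graph of P (6 states):
  p0 = rec X. b.b.c.b.c.0 + a.X :: ··a··> p0, ··b··> p1
  p1 = b.c.b.c.0 :: ··b··> p2
  p2 = c.b.c.0 :: ··c··> p3
  p3 = b.c.0 :: ··b··> p4
  p4 = c.0 :: ··c··> p5
  p5 = 0 :: stopped
Reachable graph of Q (6 states):
  q0 = rec X. b.b.c.c.c.0 + a.X :: ··a··> q0, ··b··> q1
  q1 = b.c.c.c.0 :: ··b··> q2
  q2 = c.c.c.0 :: ··c··> q3
  q3 = c.c.0 :: ··c··> q4
  q4 = c.0 :: ··c··> q5
  q5 = 0 :: stopped
Run σ = ⟨bbcb⟩ on P: start {p0}
  step 1 (b): {p1}
  step 2 (b): {p2}
  step 3 (c): {p3}
  step 4 (b): {p4}
  ✓ P
Run σ = ⟨bbcb⟩ on Q: start {q0}
  step 1 (b): {q1}
  step 2 (b): {q2}
  step 3 (c): {q3}
  step 4 (b): ∅ (Q stuck)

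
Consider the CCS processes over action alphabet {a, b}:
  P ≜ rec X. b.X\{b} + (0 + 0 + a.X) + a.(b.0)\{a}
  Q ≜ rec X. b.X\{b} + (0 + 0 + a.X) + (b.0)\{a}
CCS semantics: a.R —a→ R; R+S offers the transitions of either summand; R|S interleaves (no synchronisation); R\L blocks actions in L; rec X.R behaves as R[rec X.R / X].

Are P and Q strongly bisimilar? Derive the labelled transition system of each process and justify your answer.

not bisimilar

Reachable graph of P (5 states):
  u0 = rec X. b.X\{b} + (0 + 0 + a.X) + a.(b.0)\{a} :: —a→ u0, —a→ u1, —b→ u2
  u1 = (b.0)\{a} :: —b→ u3
  u2 = (rec X. b.X\{b} + (0 + 0 + a.X) + a.(b.0)\{a})\{b} :: —a→ u2, —a→ u4
  u3 = 0\{a} :: ∅
  u4 = (b.0)\{a}\{b} :: ∅
Reachable graph of Q (3 states):
  v0 = rec X. b.X\{b} + (0 + 0 + a.X) + (b.0)\{a} :: —a→ v0, —b→ v1, —b→ v2
  v1 = (rec X. b.X\{b} + (0 + 0 + a.X) + (b.0)\{a})\{b} :: —a→ v1
  v2 = 0\{a} :: ∅
Coarsest stable partition (strong bisimilarity classes):
  B0 = {u0}
  B1 = {u2}
  B2 = {u3, u4, v2}
  B3 = {u1}
  B4 = {v0}
  B5 = {v1}
u0 ∈ B0, v0 ∈ B4 → different blocks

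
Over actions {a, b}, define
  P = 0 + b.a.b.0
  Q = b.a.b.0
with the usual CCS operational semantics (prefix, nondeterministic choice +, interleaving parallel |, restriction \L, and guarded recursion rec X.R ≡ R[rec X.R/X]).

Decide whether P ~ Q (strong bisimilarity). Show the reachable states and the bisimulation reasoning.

LTS(P): 4 reachable states
  m0 = 0 + b.a.b.0 has moves —b→ m1
  m1 = a.b.0 has moves —a→ m2
  m2 = b.0 has moves —b→ m3
  m3 = 0 has moves ·
LTS(Q): 4 reachable states
  n0 = b.a.b.0 has moves —b→ n1
  n1 = a.b.0 has moves —a→ n2
  n2 = b.0 has moves —b→ n3
  n3 = 0 has moves ·
Coarsest stable partition (strong bisimilarity classes):
  B0 = {m0, n0}
  B1 = {m1, n1}
  B2 = {m2, n2}
  B3 = {m3, n3}
m0 ∈ B0, n0 ∈ B0 → same block

bisimilar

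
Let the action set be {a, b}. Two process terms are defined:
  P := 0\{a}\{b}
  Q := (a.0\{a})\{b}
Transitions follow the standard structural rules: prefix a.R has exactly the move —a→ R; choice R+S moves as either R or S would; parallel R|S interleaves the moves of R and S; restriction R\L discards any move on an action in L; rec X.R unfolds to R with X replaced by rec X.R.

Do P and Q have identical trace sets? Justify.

LTS(P): 1 reachable states
  m0 = 0\{a}\{b} | ∅
LTS(Q): 2 reachable states
  n0 = (a.0\{a})\{b} | ··a··> n1
  n1 = 0\{a}\{b} | ∅
Executing a from Q (initial set {n0}):
  step 1 (a): {n1}
  — Q admits the full trace.
Executing a from P (initial set {m0}):
  step 1 (a): no successor for P

traces(P) ≠ traces(Q) — witness ⟨a⟩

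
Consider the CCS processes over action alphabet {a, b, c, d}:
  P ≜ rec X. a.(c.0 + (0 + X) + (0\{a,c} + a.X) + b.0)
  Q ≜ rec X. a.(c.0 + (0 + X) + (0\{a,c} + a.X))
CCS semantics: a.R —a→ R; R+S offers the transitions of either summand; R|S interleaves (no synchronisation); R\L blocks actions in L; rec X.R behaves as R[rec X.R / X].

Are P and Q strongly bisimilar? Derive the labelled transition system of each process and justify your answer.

not bisimilar

LTS(P): 3 reachable states
  s0 = rec X. a.(c.0 + (0 + X) + (0\{a,c} + a.X) + b.0) | ··a··> s1
  s1 = c.0 + (0 + (rec X. a.(c.0 + (0 + X) + (0\{a,c} + a.X) + b.0))) + (0\{a,c} + a.(rec X. a.(c.0 + (0 + X) + (0\{a,c} + a.X) + b.0))) + b.0 | ··a··> s0, ··a··> s1, ··b··> s2, ··c··> s2
  s2 = 0 | deadlocked
LTS(Q): 3 reachable states
  t0 = rec X. a.(c.0 + (0 + X) + (0\{a,c} + a.X)) | ··a··> t1
  t1 = c.0 + (0 + (rec X. a.(c.0 + (0 + X) + (0\{a,c} + a.X)))) + (0\{a,c} + a.(rec X. a.(c.0 + (0 + X) + (0\{a,c} + a.X)))) | ··a··> t0, ··a··> t1, ··c··> t2
  t2 = 0 | deadlocked
Partition-refinement fixed point:
  B0 = {s0}
  B1 = {s1}
  B2 = {s2, t2}
  B3 = {t0}
  B4 = {t1}
s0 ∈ B0, t0 ∈ B3 → different blocks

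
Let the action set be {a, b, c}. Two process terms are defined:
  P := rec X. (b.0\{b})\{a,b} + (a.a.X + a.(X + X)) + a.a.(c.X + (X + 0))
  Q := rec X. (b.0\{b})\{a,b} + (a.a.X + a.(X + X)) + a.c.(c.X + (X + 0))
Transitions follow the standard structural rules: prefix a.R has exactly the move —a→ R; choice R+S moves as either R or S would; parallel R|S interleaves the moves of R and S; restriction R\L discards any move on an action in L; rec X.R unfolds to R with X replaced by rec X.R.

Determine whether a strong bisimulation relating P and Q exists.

P's transition system — 5 states:
  u0 = rec X. (b.0\{b})\{a,b} + (a.a.X + a.(X + X)) + a.a.(c.X + (X + 0)) :: --a--▸ u1, --a--▸ u2, --a--▸ u3
  u1 = (rec X. (b.0\{b})\{a,b} + (a.a.X + a.(X + X)) + a.a.(c.X + (X + 0))) + (rec X. (b.0\{b})\{a,b} + (a.a.X + a.(X + X)) + a.a.(c.X + (X + 0))) :: --a--▸ u1, --a--▸ u2, --a--▸ u3
  u2 = a.(c.(rec X. (b.0\{b})\{a,b} + (a.a.X + a.(X + X)) + a.a.(c.X + (X + 0))) + ((rec X. (b.0\{b})\{a,b} + (a.a.X + a.(X + X)) + a.a.(c.X + (X + 0))) + 0)) :: --a--▸ u4
  u3 = a.(rec X. (b.0\{b})\{a,b} + (a.a.X + a.(X + X)) + a.a.(c.X + (X + 0))) :: --a--▸ u0
  u4 = c.(rec X. (b.0\{b})\{a,b} + (a.a.X + a.(X + X)) + a.a.(c.X + (X + 0))) + ((rec X. (b.0\{b})\{a,b} + (a.a.X + a.(X + X)) + a.a.(c.X + (X + 0))) + 0) :: --a--▸ u1, --a--▸ u2, --a--▸ u3, --c--▸ u0
Q's transition system — 5 states:
  v0 = rec X. (b.0\{b})\{a,b} + (a.a.X + a.(X + X)) + a.c.(c.X + (X + 0)) :: --a--▸ v1, --a--▸ v2, --a--▸ v3
  v1 = (rec X. (b.0\{b})\{a,b} + (a.a.X + a.(X + X)) + a.c.(c.X + (X + 0))) + (rec X. (b.0\{b})\{a,b} + (a.a.X + a.(X + X)) + a.c.(c.X + (X + 0))) :: --a--▸ v1, --a--▸ v2, --a--▸ v3
  v2 = a.(rec X. (b.0\{b})\{a,b} + (a.a.X + a.(X + X)) + a.c.(c.X + (X + 0))) :: --a--▸ v0
  v3 = c.(c.(rec X. (b.0\{b})\{a,b} + (a.a.X + a.(X + X)) + a.c.(c.X + (X + 0))) + ((rec X. (b.0\{b})\{a,b} + (a.a.X + a.(X + X)) + a.c.(c.X + (X + 0))) + 0)) :: --c--▸ v4
  v4 = c.(rec X. (b.0\{b})\{a,b} + (a.a.X + a.(X + X)) + a.c.(c.X + (X + 0))) + ((rec X. (b.0\{b})\{a,b} + (a.a.X + a.(X + X)) + a.c.(c.X + (X + 0))) + 0) :: --a--▸ v1, --a--▸ v2, --a--▸ v3, --c--▸ v0
Bisimilarity quotient blocks:
  B0 = {u0, u1}
  B1 = {u3}
  B2 = {u2}
  B3 = {u4}
  B4 = {v0, v1}
  B5 = {v2}
  B6 = {v3}
  B7 = {v4}
u0 ∈ B0, v0 ∈ B4 → different blocks

NO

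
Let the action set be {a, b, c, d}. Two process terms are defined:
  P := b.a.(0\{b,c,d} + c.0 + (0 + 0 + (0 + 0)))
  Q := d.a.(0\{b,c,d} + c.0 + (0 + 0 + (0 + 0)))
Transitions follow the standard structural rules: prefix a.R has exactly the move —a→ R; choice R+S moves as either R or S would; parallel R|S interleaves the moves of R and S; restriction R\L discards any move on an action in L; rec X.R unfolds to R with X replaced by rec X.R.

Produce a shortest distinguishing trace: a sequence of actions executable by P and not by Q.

b

Reachable graph of P (4 states):
  s0 = b.a.(0\{b,c,d} + c.0 + (0 + 0 + (0 + 0))) | -b-> s1
  s1 = a.(0\{b,c,d} + c.0 + (0 + 0 + (0 + 0))) | -a-> s2
  s2 = 0\{b,c,d} + c.0 + (0 + 0 + (0 + 0)) | -c-> s3
  s3 = 0 | stopped
Reachable graph of Q (4 states):
  t0 = d.a.(0\{b,c,d} + c.0 + (0 + 0 + (0 + 0))) | -d-> t1
  t1 = a.(0\{b,c,d} + c.0 + (0 + 0 + (0 + 0))) | -a-> t2
  t2 = 0\{b,c,d} + c.0 + (0 + 0 + (0 + 0)) | -c-> t3
  t3 = 0 | stopped
Trace ⟨b⟩ through P, begin at {s0}:
  after b @ step 1: {s1}
  — P admits the full trace.
Trace ⟨b⟩ through Q, begin at {t0}:
  after b @ step 1: no successor for Q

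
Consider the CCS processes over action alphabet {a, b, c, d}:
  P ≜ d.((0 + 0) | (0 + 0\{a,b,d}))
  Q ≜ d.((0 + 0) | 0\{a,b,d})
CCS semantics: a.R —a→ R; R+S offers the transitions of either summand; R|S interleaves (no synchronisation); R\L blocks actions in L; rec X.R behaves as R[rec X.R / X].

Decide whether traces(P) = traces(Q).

YES

Reachable graph of P (2 states):
  p0 = d.((0 + 0) | (0 + 0\{a,b,d})) :: -d-> p1
  p1 = (0 + 0) | (0 + 0\{a,b,d}) :: ∅
Reachable graph of Q (2 states):
  q0 = d.((0 + 0) | 0\{a,b,d}) :: -d-> q1
  q1 = (0 + 0) | 0\{a,b,d} :: ∅
Coarsest stable partition (strong bisimilarity classes):
  B0 = {p0, q0}
  B1 = {p1, q1}
p0 ∈ B0, q0 ∈ B0 → same block
Bisimilar ⇒ trace-equivalent.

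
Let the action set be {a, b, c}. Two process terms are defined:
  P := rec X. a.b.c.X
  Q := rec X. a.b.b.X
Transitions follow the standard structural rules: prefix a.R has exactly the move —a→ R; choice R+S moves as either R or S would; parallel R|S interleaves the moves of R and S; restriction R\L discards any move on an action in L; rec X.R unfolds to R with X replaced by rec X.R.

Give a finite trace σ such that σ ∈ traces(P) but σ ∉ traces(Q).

P's transition system — 3 states:
  p0 = rec X. a.b.c.X has moves =a=> p1
  p1 = b.c.(rec X. a.b.c.X) has moves =b=> p2
  p2 = c.(rec X. a.b.c.X) has moves =c=> p0
Q's transition system — 3 states:
  q0 = rec X. a.b.b.X has moves =a=> q1
  q1 = b.b.(rec X. a.b.b.X) has moves =b=> q2
  q2 = b.(rec X. a.b.b.X) has moves =b=> q0
Run σ = ⟨abc⟩ on P: start {p0}
  step 1 (a): {p1}
  step 2 (b): {p2}
  step 3 (c): {p0}
  P completes σ.
Run σ = ⟨abc⟩ on Q: start {q0}
  step 1 (a): {q1}
  step 2 (b): {q2}
  step 3 (c): ∅  — Q cannot continue

abc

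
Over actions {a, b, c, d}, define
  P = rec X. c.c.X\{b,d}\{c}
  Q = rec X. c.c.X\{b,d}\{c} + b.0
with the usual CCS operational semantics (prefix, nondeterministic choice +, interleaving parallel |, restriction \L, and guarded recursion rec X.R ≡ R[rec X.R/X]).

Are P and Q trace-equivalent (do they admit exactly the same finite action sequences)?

Reachable graph of P (3 states):
  u0 = rec X. c.c.X\{b,d}\{c} → =c=> u1
  u1 = c.(rec X. c.c.X\{b,d}\{c})\{b,d}\{c} → =c=> u2
  u2 = (rec X. c.c.X\{b,d}\{c})\{b,d}\{c} → stopped
Reachable graph of Q (4 states):
  v0 = rec X. c.c.X\{b,d}\{c} + b.0 → =b=> v1, =c=> v2
  v1 = 0 → stopped
  v2 = c.(rec X. c.c.X\{b,d}\{c} + b.0)\{b,d}\{c} → =c=> v3
  v3 = (rec X. c.c.X\{b,d}\{c} + b.0)\{b,d}\{c} → stopped
Executing b from Q (initial set {v0}):
  step 1 (b): {v1}
  ✓ Q
Executing b from P (initial set {u0}):
  step 1 (b): ∅ (P stuck)

traces(P) ≠ traces(Q) — witness ⟨b⟩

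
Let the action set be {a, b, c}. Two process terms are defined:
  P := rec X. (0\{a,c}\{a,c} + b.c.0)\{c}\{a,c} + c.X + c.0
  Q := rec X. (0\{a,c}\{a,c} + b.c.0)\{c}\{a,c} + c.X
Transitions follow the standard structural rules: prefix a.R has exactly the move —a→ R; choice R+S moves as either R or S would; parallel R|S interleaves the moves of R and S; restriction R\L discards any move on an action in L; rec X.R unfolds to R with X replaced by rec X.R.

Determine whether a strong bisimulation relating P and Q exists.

P's transition system — 3 states:
  u0 = rec X. (0\{a,c}\{a,c} + b.c.0)\{c}\{a,c} + c.X + c.0 | =b=> u1, =c=> u0, =c=> u2
  u1 = (c.0)\{c}\{a,c} | deadlocked
  u2 = 0 | deadlocked
Q's transition system — 2 states:
  v0 = rec X. (0\{a,c}\{a,c} + b.c.0)\{c}\{a,c} + c.X | =b=> v1, =c=> v0
  v1 = (c.0)\{c}\{a,c} | deadlocked
Coarsest stable partition (strong bisimilarity classes):
  B0 = {u0}
  B1 = {u1, u2, v1}
  B2 = {v0}
u0 ∈ B0, v0 ∈ B2 → different blocks

P ≁ Q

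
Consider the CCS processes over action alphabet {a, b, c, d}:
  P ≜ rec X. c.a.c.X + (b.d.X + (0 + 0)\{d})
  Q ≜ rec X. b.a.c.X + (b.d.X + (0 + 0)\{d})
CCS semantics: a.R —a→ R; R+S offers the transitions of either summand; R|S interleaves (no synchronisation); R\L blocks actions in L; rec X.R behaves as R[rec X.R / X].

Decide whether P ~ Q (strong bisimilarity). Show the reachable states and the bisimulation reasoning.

P's transition system — 4 states:
  m0 = rec X. c.a.c.X + (b.d.X + (0 + 0)\{d}) → --b--▸ m1, --c--▸ m2
  m1 = d.(rec X. c.a.c.X + (b.d.X + (0 + 0)\{d})) → --d--▸ m0
  m2 = a.c.(rec X. c.a.c.X + (b.d.X + (0 + 0)\{d})) → --a--▸ m3
  m3 = c.(rec X. c.a.c.X + (b.d.X + (0 + 0)\{d})) → --c--▸ m0
Q's transition system — 4 states:
  n0 = rec X. b.a.c.X + (b.d.X + (0 + 0)\{d}) → --b--▸ n1, --b--▸ n2
  n1 = a.c.(rec X. b.a.c.X + (b.d.X + (0 + 0)\{d})) → --a--▸ n3
  n2 = d.(rec X. b.a.c.X + (b.d.X + (0 + 0)\{d})) → --d--▸ n0
  n3 = c.(rec X. b.a.c.X + (b.d.X + (0 + 0)\{d})) → --c--▸ n0
Partition-refinement fixed point:
  B0 = {m0}
  B1 = {m1}
  B2 = {m2}
  B3 = {m3}
  B4 = {n0}
  B5 = {n2}
  B6 = {n1}
  B7 = {n3}
m0 ∈ B0, n0 ∈ B4 → different blocks

not bisimilar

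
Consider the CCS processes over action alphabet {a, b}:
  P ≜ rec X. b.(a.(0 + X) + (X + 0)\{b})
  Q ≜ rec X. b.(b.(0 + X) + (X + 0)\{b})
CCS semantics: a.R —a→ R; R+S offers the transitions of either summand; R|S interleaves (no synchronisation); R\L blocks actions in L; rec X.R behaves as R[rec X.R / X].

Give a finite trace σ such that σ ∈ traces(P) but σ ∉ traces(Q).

P's transition system — 3 states:
  m0 = rec X. b.(a.(0 + X) + (X + 0)\{b}) ⊢ =b=> m1
  m1 = a.(0 + (rec X. b.(a.(0 + X) + (X + 0)\{b}))) + ((rec X. b.(a.(0 + X) + (X + 0)\{b})) + 0)\{b} ⊢ =a=> m2
  m2 = 0 + (rec X. b.(a.(0 + X) + (X + 0)\{b})) ⊢ =b=> m1
Q's transition system — 3 states:
  n0 = rec X. b.(b.(0 + X) + (X + 0)\{b}) ⊢ =b=> n1
  n1 = b.(0 + (rec X. b.(b.(0 + X) + (X + 0)\{b}))) + ((rec X. b.(b.(0 + X) + (X + 0)\{b})) + 0)\{b} ⊢ =b=> n2
  n2 = 0 + (rec X. b.(b.(0 + X) + (X + 0)\{b})) ⊢ =b=> n1
Trace ⟨ba⟩ through P, begin at {m0}:
  step 1 (b): {m1}
  step 2 (a): {m2}
  P completes σ.
Trace ⟨ba⟩ through Q, begin at {n0}:
  step 1 (b): {n1}
  step 2 (a): ∅ (Q stuck)

ba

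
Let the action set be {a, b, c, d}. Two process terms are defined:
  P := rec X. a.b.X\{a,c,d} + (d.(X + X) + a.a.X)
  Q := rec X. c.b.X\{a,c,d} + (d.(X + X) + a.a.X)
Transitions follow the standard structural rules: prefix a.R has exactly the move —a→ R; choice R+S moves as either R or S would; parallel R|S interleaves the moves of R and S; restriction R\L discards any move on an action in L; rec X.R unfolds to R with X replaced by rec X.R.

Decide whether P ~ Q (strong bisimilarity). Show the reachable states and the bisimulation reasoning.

P's transition system — 5 states:
  m0 = rec X. a.b.X\{a,c,d} + (d.(X + X) + a.a.X) → —a→ m1, —a→ m2, —d→ m3
  m1 = a.(rec X. a.b.X\{a,c,d} + (d.(X + X) + a.a.X)) → —a→ m0
  m2 = b.(rec X. a.b.X\{a,c,d} + (d.(X + X) + a.a.X))\{a,c,d} → —b→ m4
  m3 = (rec X. a.b.X\{a,c,d} + (d.(X + X) + a.a.X)) + (rec X. a.b.X\{a,c,d} + (d.(X + X) + a.a.X)) → —a→ m1, —a→ m2, —d→ m3
  m4 = (rec X. a.b.X\{a,c,d} + (d.(X + X) + a.a.X))\{a,c,d} → (no moves)
Q's transition system — 5 states:
  n0 = rec X. c.b.X\{a,c,d} + (d.(X + X) + a.a.X) → —a→ n1, —c→ n2, —d→ n3
  n1 = a.(rec X. c.b.X\{a,c,d} + (d.(X + X) + a.a.X)) → —a→ n0
  n2 = b.(rec X. c.b.X\{a,c,d} + (d.(X + X) + a.a.X))\{a,c,d} → —b→ n4
  n3 = (rec X. c.b.X\{a,c,d} + (d.(X + X) + a.a.X)) + (rec X. c.b.X\{a,c,d} + (d.(X + X) + a.a.X)) → —a→ n1, —c→ n2, —d→ n3
  n4 = (rec X. c.b.X\{a,c,d} + (d.(X + X) + a.a.X))\{a,c,d} → (no moves)
Bisimilarity quotient blocks:
  B0 = {m0, m3}
  B1 = {m1}
  B2 = {m2, n2}
  B3 = {m4, n4}
  B4 = {n0, n3}
  B5 = {n1}
m0 ∈ B0, n0 ∈ B4 → different blocks

NO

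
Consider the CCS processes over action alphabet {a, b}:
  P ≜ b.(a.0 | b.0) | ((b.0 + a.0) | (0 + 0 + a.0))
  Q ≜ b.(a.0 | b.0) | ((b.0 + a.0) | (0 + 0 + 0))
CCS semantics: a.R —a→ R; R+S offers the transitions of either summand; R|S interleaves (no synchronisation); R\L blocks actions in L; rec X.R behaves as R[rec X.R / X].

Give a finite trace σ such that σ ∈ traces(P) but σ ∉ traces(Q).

Reachable graph of P (20 states):
  m0 = b.(a.0 | b.0) | ((b.0 + a.0) | (0 + 0 + a.0)) :: --a--▸ m1, --a--▸ m2, --b--▸ m2, --b--▸ m3
  m1 = b.(a.0 | b.0) | ((b.0 + a.0) | 0) :: --a--▸ m4, --b--▸ m4, --b--▸ m5
  m2 = b.(a.0 | b.0) | (0 | (0 + 0 + a.0)) :: --a--▸ m4, --b--▸ m6
  m3 = a.0 | b.0 | ((b.0 + a.0) | (0 + 0 + a.0)) :: --a--▸ m5, --a--▸ m6, --a--▸ m7, --b--▸ m6, --b--▸ m8
  m4 = b.(a.0 | b.0) | (0 | 0) :: --b--▸ m9
  m5 = a.0 | b.0 | ((b.0 + a.0) | 0) :: --a--▸ m10, --a--▸ m9, --b--▸ m11, --b--▸ m9
  m6 = a.0 | b.0 | (0 | (0 + 0 + a.0)) :: --a--▸ m12, --a--▸ m9, --b--▸ m13
  m7 = 0 | b.0 | ((b.0 + a.0) | (0 + 0 + a.0)) :: --a--▸ m10, --a--▸ m12, --b--▸ m12, --b--▸ m14
  m8 = a.0 | 0 | ((b.0 + a.0) | (0 + 0 + a.0)) :: --a--▸ m11, --a--▸ m13, --a--▸ m14, --b--▸ m13
  m9 = a.0 | b.0 | (0 | 0) :: --a--▸ m15, --b--▸ m16
  m10 = 0 | b.0 | ((b.0 + a.0) | 0) :: --a--▸ m15, --b--▸ m15, --b--▸ m17
  m11 = a.0 | 0 | ((b.0 + a.0) | 0) :: --a--▸ m16, --a--▸ m17, --b--▸ m16
  m12 = 0 | b.0 | (0 | (0 + 0 + a.0)) :: --a--▸ m15, --b--▸ m18
  m13 = a.0 | 0 | (0 | (0 + 0 + a.0)) :: --a--▸ m16, --a--▸ m18
  m14 = 0 | 0 | ((b.0 + a.0) | (0 + 0 + a.0)) :: --a--▸ m17, --a--▸ m18, --b--▸ m18
  m15 = 0 | b.0 | (0 | 0) :: --b--▸ m19
  m16 = a.0 | 0 | (0 | 0) :: --a--▸ m19
  m17 = 0 | 0 | ((b.0 + a.0) | 0) :: --a--▸ m19, --b--▸ m19
  m18 = 0 | 0 | (0 | (0 + 0 + a.0)) :: --a--▸ m19
  m19 = 0 | 0 | (0 | 0) :: ∅
Reachable graph of Q (10 states):
  n0 = b.(a.0 | b.0) | ((b.0 + a.0) | (0 + 0 + 0)) :: --a--▸ n1, --b--▸ n1, --b--▸ n2
  n1 = b.(a.0 | b.0) | (0 | (0 + 0 + 0)) :: --b--▸ n3
  n2 = a.0 | b.0 | ((b.0 + a.0) | (0 + 0 + 0)) :: --a--▸ n3, --a--▸ n4, --b--▸ n3, --b--▸ n5
  n3 = a.0 | b.0 | (0 | (0 + 0 + 0)) :: --a--▸ n6, --b--▸ n7
  n4 = 0 | b.0 | ((b.0 + a.0) | (0 + 0 + 0)) :: --a--▸ n6, --b--▸ n6, --b--▸ n8
  n5 = a.0 | 0 | ((b.0 + a.0) | (0 + 0 + 0)) :: --a--▸ n7, --a--▸ n8, --b--▸ n7
  n6 = 0 | b.0 | (0 | (0 + 0 + 0)) :: --b--▸ n9
  n7 = a.0 | 0 | (0 | (0 + 0 + 0)) :: --a--▸ n9
  n8 = 0 | 0 | ((b.0 + a.0) | (0 + 0 + 0)) :: --a--▸ n9, --b--▸ n9
  n9 = 0 | 0 | (0 | (0 + 0 + 0)) :: ∅
Executing aa from P (initial set {m0}):
  step 1 (a): {m1, m2}
  step 2 (a): {m4}
  P completes σ.
Executing aa from Q (initial set {n0}):
  step 1 (a): {n1}
  step 2 (a): ∅ (Q stuck)

aa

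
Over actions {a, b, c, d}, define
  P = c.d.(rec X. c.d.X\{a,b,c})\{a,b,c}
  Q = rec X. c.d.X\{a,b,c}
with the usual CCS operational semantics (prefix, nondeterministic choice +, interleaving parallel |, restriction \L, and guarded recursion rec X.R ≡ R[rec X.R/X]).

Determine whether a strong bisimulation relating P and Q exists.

bisimilar

LTS(P): 3 reachable states
  s0 = c.d.(rec X. c.d.X\{a,b,c})\{a,b,c} → -c-> s1
  s1 = d.(rec X. c.d.X\{a,b,c})\{a,b,c} → -d-> s2
  s2 = (rec X. c.d.X\{a,b,c})\{a,b,c} → (no moves)
LTS(Q): 3 reachable states
  t0 = rec X. c.d.X\{a,b,c} → -c-> t1
  t1 = d.(rec X. c.d.X\{a,b,c})\{a,b,c} → -d-> t2
  t2 = (rec X. c.d.X\{a,b,c})\{a,b,c} → (no moves)
Bisimilarity quotient blocks:
  B0 = {s0, t0}
  B1 = {s1, t1}
  B2 = {s2, t2}
s0 ∈ B0, t0 ∈ B0 → same block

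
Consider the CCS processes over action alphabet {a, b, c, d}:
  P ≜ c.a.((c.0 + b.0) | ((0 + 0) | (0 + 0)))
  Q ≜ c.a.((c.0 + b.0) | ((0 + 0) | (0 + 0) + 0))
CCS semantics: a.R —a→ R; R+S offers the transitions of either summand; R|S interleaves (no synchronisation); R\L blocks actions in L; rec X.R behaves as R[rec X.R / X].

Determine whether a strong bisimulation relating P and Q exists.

bisimilar

LTS(P): 4 reachable states
  s0 = c.a.((c.0 + b.0) | ((0 + 0) | (0 + 0))) :: =c=> s1
  s1 = a.((c.0 + b.0) | ((0 + 0) | (0 + 0))) :: =a=> s2
  s2 = (c.0 + b.0) | ((0 + 0) | (0 + 0)) :: =b=> s3, =c=> s3
  s3 = 0 | ((0 + 0) | (0 + 0)) :: ·
LTS(Q): 4 reachable states
  t0 = c.a.((c.0 + b.0) | ((0 + 0) | (0 + 0) + 0)) :: =c=> t1
  t1 = a.((c.0 + b.0) | ((0 + 0) | (0 + 0) + 0)) :: =a=> t2
  t2 = (c.0 + b.0) | ((0 + 0) | (0 + 0) + 0) :: =b=> t3, =c=> t3
  t3 = 0 | ((0 + 0) | (0 + 0) + 0) :: ·
Partition-refinement fixed point:
  B0 = {s0, t0}
  B1 = {s1, t1}
  B2 = {s2, t2}
  B3 = {s3, t3}
s0 ∈ B0, t0 ∈ B0 → same block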